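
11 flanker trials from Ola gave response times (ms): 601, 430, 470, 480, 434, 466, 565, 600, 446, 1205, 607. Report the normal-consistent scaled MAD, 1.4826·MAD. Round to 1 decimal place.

Sorted: 430, 434, 446, 466, 470, 480, 565, 600, 601, 607, 1205 → median = 480
|x − 480| sorted: 0, 10, 14, 34, 46, 50, 85, 120, 121, 127, 725 → MAD = 50
Robust SD ≈ 1.4826 × 50 = 74.130

74.1 ms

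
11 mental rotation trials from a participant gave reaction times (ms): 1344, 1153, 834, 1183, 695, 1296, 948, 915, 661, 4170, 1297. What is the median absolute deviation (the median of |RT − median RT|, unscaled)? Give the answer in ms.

Sorted: 661, 695, 834, 915, 948, 1153, 1183, 1296, 1297, 1344, 4170 → median = 1153
|x − 1153|: 191, 0, 319, 30, 458, 143, 205, 238, 492, 3017, 144
Sorted deviations: 0, 30, 143, 144, 191, 205, 238, 319, 458, 492, 3017 → MAD = 205

205 ms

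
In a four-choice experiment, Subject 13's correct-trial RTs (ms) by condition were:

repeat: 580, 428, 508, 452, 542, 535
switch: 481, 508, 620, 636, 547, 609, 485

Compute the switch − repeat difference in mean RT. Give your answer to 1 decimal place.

M(repeat) = 3045/6 = 507.500
M(switch) = 3886/7 = 555.143
Difference = 555.143 − 507.500 = 47.643 ms

47.6 ms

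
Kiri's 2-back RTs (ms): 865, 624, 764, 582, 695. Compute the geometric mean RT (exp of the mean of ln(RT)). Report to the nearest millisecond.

ln(RT): 6.7627, 6.4362, 6.6386, 6.3665, 6.5439
Mean ln(RT) = 32.7478/5 = 6.54957
Geometric mean = exp(6.54957) = 698.94 ms

699 ms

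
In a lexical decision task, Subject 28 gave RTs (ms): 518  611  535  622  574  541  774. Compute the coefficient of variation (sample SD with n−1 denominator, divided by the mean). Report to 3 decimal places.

n = 7, Σ = 4175, M = 596.4286
Σ(x−M)² = 45897.714; s = √(45897.714/6) = 87.4621
CV = 87.4621 / 596.4286 = 0.14664

0.147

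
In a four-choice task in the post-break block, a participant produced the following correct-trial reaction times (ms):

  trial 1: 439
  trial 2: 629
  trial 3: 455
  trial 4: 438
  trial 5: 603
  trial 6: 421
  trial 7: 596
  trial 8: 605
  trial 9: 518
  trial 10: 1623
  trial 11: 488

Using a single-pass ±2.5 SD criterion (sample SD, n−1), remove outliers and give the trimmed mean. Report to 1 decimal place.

519.2 ms

n = 11, ΣRT = 6815, M = 619.545
Σ(x−M)² = 1167716.73; s = √(1167716.73/10) = 341.719
Cutoffs: 619.545 ± 2.5·341.719 → [-234.8, 1473.8]
Outside: 1623 → excluded.
Retained (n=10): Σ = 5192, mean = 5192/10 = 519.200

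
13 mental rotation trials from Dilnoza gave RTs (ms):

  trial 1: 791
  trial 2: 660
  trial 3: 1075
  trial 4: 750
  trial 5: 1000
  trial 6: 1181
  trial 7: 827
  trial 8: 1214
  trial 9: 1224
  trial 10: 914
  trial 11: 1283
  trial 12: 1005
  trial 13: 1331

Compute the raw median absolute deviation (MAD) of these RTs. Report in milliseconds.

209 ms

Sorted: 660, 750, 791, 827, 914, 1000, 1005, 1075, 1181, 1214, 1224, 1283, 1331 → median = 1005
|x − 1005|: 214, 345, 70, 255, 5, 176, 178, 209, 219, 91, 278, 0, 326
Sorted deviations: 0, 5, 70, 91, 176, 178, 209, 214, 219, 255, 278, 326, 345 → MAD = 209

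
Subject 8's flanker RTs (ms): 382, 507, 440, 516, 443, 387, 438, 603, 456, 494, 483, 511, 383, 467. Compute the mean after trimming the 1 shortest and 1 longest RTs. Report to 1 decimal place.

460.4 ms

Sorted: 382, 383, 387, 438, 440, 443, 456, 467, 483, 494, 507, 511, 516, 603
Drop lowest 1 (382) and highest 1 (603)
Remaining (n=12): Σ = 5525, mean = 5525/12 = 460.417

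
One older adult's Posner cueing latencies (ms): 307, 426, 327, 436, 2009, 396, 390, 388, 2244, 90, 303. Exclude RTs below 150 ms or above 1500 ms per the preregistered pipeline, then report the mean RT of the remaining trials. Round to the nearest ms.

372 ms

Excluded: 90, 2009, 2244
Retained (n=8): Σ = 2973
Mean = 2973/8 = 371.6250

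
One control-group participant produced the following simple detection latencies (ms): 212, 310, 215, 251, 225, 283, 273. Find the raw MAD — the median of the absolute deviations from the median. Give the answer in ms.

Sorted: 212, 215, 225, 251, 273, 283, 310 → median = 251
|x − 251|: 39, 59, 36, 0, 26, 32, 22
Sorted deviations: 0, 22, 26, 32, 36, 39, 59 → MAD = 32

32 ms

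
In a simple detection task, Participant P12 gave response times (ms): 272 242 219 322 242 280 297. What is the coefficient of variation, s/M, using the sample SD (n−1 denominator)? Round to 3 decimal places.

n = 7, Σ = 1874, M = 267.7143
Σ(x−M)² = 7669.429; s = √(7669.429/6) = 35.7525
CV = 35.7525 / 267.7143 = 0.13355

0.134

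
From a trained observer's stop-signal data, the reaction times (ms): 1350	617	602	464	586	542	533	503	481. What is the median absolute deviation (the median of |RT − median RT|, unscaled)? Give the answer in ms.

Sorted: 464, 481, 503, 533, 542, 586, 602, 617, 1350 → median = 542
|x − 542|: 808, 75, 60, 78, 44, 0, 9, 39, 61
Sorted deviations: 0, 9, 39, 44, 60, 61, 75, 78, 808 → MAD = 60

60 ms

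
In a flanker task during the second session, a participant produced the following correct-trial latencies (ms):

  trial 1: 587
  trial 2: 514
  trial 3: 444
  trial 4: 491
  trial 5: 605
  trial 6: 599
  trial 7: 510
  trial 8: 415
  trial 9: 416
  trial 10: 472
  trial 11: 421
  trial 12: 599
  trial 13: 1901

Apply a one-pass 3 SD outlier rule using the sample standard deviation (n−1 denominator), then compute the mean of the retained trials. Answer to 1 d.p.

n = 13, ΣRT = 7974, M = 613.385
Σ(x−M)² = 1858687.08; s = √(1858687.08/12) = 393.561
Cutoffs: 613.385 ± 3·393.561 → [-567.3, 1794.1]
Outside: 1901 → excluded.
Retained (n=12): Σ = 6073, mean = 6073/12 = 506.083

506.1 ms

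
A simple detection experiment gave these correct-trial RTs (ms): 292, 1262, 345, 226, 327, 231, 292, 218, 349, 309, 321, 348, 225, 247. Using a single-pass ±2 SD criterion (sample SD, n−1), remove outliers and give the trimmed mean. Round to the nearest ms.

n = 14, ΣRT = 4992, M = 356.571
Σ(x−M)² = 914143.43; s = √(914143.43/13) = 265.177
Cutoffs: 356.571 ± 2·265.177 → [-173.8, 886.9]
Outside: 1262 → excluded.
Retained (n=13): Σ = 3730, mean = 3730/13 = 286.923

287 ms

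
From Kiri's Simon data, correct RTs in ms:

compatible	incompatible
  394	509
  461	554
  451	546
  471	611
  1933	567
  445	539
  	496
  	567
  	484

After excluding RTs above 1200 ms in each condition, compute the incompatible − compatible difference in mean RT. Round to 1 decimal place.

97.0 ms

compatible: exclude 1933
M(compatible) = 2222/5 = 444.400
M(incompatible) = 4873/9 = 541.444
Difference = 541.444 − 444.400 = 97.044 ms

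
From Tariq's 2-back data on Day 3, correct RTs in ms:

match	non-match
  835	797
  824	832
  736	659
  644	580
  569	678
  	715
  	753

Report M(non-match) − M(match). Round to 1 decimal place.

M(match) = 3608/5 = 721.600
M(non-match) = 5014/7 = 716.286
Difference = 716.286 − 721.600 = -5.314 ms

-5.3 ms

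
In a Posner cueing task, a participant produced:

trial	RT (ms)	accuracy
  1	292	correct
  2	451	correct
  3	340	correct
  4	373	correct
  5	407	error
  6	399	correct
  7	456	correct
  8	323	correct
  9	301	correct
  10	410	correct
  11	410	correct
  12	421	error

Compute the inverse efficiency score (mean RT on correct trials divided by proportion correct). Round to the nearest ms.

451 ms

Correct trials (n=10): 292, 451, 340, 373, 399, 456, 323, 301, 410, 410
Mean correct RT = 3755/10 = 375.5000 ms
Proportion correct = 10/12
IES = 375.5000 / (10/12) = 450.600 ms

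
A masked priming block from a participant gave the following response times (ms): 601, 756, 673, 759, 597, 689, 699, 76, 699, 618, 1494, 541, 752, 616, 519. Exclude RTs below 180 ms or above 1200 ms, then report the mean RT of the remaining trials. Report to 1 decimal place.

655.3 ms

Excluded: 76, 1494
Retained (n=13): Σ = 8519
Mean = 8519/13 = 655.3077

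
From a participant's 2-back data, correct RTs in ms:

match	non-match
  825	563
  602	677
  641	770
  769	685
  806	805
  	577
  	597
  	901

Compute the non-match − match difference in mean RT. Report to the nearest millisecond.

-32 ms

M(match) = 3643/5 = 728.600
M(non-match) = 5575/8 = 696.875
Difference = 696.875 − 728.600 = -31.725 ms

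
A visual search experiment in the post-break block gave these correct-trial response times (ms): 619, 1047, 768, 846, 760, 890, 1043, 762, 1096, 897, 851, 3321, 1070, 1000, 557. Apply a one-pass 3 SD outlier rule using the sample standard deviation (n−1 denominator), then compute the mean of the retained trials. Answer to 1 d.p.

n = 15, ΣRT = 15527, M = 1035.133
Σ(x−M)² = 5964803.73; s = √(5964803.73/14) = 652.731
Cutoffs: 1035.133 ± 3·652.731 → [-923.1, 2993.3]
Outside: 3321 → excluded.
Retained (n=14): Σ = 12206, mean = 12206/14 = 871.857

871.9 ms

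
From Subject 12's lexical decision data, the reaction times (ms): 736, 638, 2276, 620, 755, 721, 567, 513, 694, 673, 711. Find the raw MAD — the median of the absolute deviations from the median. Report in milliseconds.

Sorted: 513, 567, 620, 638, 673, 694, 711, 721, 736, 755, 2276 → median = 694
|x − 694|: 42, 56, 1582, 74, 61, 27, 127, 181, 0, 21, 17
Sorted deviations: 0, 17, 21, 27, 42, 56, 61, 74, 127, 181, 1582 → MAD = 56

56 ms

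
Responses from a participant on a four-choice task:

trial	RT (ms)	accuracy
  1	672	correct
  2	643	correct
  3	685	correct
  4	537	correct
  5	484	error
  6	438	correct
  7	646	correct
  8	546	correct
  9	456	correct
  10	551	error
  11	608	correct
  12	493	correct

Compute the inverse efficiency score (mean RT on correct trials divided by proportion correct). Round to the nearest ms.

687 ms

Correct trials (n=10): 672, 643, 685, 537, 438, 646, 546, 456, 608, 493
Mean correct RT = 5724/10 = 572.4000 ms
Proportion correct = 10/12
IES = 572.4000 / (10/12) = 686.880 ms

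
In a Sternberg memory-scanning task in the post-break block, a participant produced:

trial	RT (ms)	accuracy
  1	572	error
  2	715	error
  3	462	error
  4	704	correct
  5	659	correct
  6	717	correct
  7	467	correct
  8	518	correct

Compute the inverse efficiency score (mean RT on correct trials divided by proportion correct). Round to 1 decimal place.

Correct trials (n=5): 704, 659, 717, 467, 518
Mean correct RT = 3065/5 = 613.0000 ms
Proportion correct = 5/8
IES = 613.0000 / (5/8) = 980.800 ms

980.8 ms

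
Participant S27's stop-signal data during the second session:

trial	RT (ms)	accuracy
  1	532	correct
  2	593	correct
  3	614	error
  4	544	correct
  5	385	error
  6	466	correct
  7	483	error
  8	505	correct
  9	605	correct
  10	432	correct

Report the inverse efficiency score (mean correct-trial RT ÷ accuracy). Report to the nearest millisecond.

Correct trials (n=7): 532, 593, 544, 466, 505, 605, 432
Mean correct RT = 3677/7 = 525.2857 ms
Proportion correct = 7/10
IES = 525.2857 / (7/10) = 750.408 ms

750 ms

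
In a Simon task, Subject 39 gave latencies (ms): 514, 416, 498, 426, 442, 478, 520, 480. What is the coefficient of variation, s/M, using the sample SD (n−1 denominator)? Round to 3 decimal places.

0.084

n = 8, Σ = 3774, M = 471.7500
Σ(x−M)² = 10995.500; s = √(10995.500/7) = 39.6331
CV = 39.6331 / 471.7500 = 0.08401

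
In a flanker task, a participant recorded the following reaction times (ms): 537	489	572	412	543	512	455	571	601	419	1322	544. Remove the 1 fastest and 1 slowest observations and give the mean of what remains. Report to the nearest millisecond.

524 ms

Sorted: 412, 419, 455, 489, 512, 537, 543, 544, 571, 572, 601, 1322
Drop lowest 1 (412) and highest 1 (1322)
Remaining (n=10): Σ = 5243, mean = 5243/10 = 524.300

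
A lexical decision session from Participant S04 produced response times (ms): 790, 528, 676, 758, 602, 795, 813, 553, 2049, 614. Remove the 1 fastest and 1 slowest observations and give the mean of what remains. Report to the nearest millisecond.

700 ms

Sorted: 528, 553, 602, 614, 676, 758, 790, 795, 813, 2049
Drop lowest 1 (528) and highest 1 (2049)
Remaining (n=8): Σ = 5601, mean = 5601/8 = 700.125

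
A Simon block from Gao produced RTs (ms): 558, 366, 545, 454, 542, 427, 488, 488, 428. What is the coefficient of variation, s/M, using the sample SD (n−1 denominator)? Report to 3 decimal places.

0.135

n = 9, Σ = 4296, M = 477.3333
Σ(x−M)² = 33402.000; s = √(33402.000/8) = 64.6162
CV = 64.6162 / 477.3333 = 0.13537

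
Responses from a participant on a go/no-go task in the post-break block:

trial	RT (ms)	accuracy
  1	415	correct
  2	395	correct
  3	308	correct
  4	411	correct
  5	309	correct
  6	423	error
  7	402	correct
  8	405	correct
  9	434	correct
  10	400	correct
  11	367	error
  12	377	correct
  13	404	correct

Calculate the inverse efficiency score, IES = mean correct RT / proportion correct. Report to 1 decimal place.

Correct trials (n=11): 415, 395, 308, 411, 309, 402, 405, 434, 400, 377, 404
Mean correct RT = 4260/11 = 387.2727 ms
Proportion correct = 11/13
IES = 387.2727 / (11/13) = 457.686 ms

457.7 ms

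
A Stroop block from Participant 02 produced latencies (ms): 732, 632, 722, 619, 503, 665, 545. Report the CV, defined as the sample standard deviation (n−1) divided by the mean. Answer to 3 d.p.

n = 7, Σ = 4418, M = 631.1429
Σ(x−M)² = 43562.857; s = √(43562.857/6) = 85.2084
CV = 85.2084 / 631.1429 = 0.13501

0.135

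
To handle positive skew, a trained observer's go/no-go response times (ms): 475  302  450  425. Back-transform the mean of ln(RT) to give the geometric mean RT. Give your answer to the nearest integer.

407 ms

ln(RT): 6.1633, 5.7104, 6.1092, 6.0521
Mean ln(RT) = 24.0351/4 = 6.00877
Geometric mean = exp(6.00877) = 406.98 ms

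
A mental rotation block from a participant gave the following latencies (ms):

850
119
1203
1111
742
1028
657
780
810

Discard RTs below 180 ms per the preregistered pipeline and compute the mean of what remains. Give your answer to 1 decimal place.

Excluded: 119
Retained (n=8): Σ = 7181
Mean = 7181/8 = 897.6250

897.6 ms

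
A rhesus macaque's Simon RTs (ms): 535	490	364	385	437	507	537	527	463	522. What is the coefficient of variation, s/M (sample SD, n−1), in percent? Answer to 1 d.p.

n = 10, Σ = 4767, M = 476.7000
Σ(x−M)² = 35586.100; s = √(35586.100/9) = 62.8809
CV = 62.8809 / 476.7000 = 0.13191 = 13.191%

13.2%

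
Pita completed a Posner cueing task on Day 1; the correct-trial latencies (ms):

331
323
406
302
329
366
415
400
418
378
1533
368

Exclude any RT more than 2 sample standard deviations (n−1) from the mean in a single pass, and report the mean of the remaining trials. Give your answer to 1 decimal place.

n = 12, ΣRT = 5569, M = 464.083
Σ(x−M)² = 1262992.92; s = √(1262992.92/11) = 338.847
Cutoffs: 464.083 ± 2·338.847 → [-213.6, 1141.8]
Outside: 1533 → excluded.
Retained (n=11): Σ = 4036, mean = 4036/11 = 366.909

366.9 ms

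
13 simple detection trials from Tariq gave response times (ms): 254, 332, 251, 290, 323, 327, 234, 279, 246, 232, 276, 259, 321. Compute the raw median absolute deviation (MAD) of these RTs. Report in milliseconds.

30 ms

Sorted: 232, 234, 246, 251, 254, 259, 276, 279, 290, 321, 323, 327, 332 → median = 276
|x − 276|: 22, 56, 25, 14, 47, 51, 42, 3, 30, 44, 0, 17, 45
Sorted deviations: 0, 3, 14, 17, 22, 25, 30, 42, 44, 45, 47, 51, 56 → MAD = 30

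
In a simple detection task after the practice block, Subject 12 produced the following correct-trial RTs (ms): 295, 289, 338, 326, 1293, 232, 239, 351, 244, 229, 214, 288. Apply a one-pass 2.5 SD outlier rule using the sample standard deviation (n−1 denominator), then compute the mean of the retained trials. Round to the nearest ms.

n = 12, ΣRT = 4338, M = 361.500
Σ(x−M)² = 969591.00; s = √(969591.00/11) = 296.892
Cutoffs: 361.500 ± 2.5·296.892 → [-380.7, 1103.7]
Outside: 1293 → excluded.
Retained (n=11): Σ = 3045, mean = 3045/11 = 276.818

277 ms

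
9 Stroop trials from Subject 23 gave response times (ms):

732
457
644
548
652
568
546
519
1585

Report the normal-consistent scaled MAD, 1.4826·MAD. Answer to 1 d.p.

Sorted: 457, 519, 546, 548, 568, 644, 652, 732, 1585 → median = 568
|x − 568| sorted: 0, 20, 22, 49, 76, 84, 111, 164, 1017 → MAD = 76
Robust SD ≈ 1.4826 × 76 = 112.678

112.7 ms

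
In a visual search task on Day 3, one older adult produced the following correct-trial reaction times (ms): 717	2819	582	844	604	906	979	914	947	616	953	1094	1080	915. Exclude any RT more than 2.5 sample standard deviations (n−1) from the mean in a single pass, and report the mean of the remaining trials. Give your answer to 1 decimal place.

n = 14, ΣRT = 13970, M = 997.857
Σ(x−M)² = 3936269.71; s = √(3936269.71/13) = 550.264
Cutoffs: 997.857 ± 2.5·550.264 → [-377.8, 2373.5]
Outside: 2819 → excluded.
Retained (n=13): Σ = 11151, mean = 11151/13 = 857.769

857.8 ms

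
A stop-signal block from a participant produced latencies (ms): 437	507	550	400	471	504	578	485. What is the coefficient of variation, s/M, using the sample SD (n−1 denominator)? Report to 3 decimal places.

0.117

n = 8, Σ = 3932, M = 491.5000
Σ(x−M)² = 23106.000; s = √(23106.000/7) = 57.4531
CV = 57.4531 / 491.5000 = 0.11689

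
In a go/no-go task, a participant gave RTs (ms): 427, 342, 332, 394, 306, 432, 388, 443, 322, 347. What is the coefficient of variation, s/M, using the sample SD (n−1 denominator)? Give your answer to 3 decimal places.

n = 10, Σ = 3733, M = 373.3000
Σ(x−M)² = 22370.100; s = √(22370.100/9) = 49.8555
CV = 49.8555 / 373.3000 = 0.13355

0.134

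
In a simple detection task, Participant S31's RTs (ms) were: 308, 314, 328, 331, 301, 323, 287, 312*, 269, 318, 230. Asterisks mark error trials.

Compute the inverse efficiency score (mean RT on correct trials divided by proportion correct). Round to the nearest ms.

331 ms

Correct trials (n=10): 308, 314, 328, 331, 301, 323, 287, 269, 318, 230
Mean correct RT = 3009/10 = 300.9000 ms
Proportion correct = 10/11
IES = 300.9000 / (10/11) = 330.990 ms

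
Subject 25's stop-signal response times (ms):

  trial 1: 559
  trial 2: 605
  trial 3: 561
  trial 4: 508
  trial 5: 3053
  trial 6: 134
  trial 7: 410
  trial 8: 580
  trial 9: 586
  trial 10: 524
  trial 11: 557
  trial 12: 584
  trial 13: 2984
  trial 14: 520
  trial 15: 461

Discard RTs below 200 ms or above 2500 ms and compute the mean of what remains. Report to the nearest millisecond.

538 ms

Excluded: 134, 2984, 3053
Retained (n=12): Σ = 6455
Mean = 6455/12 = 537.9167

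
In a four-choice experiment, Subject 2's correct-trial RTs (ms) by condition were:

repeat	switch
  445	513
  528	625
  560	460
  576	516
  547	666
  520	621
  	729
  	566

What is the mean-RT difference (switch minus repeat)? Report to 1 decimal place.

M(repeat) = 3176/6 = 529.333
M(switch) = 4696/8 = 587.000
Difference = 587.000 − 529.333 = 57.667 ms

57.7 ms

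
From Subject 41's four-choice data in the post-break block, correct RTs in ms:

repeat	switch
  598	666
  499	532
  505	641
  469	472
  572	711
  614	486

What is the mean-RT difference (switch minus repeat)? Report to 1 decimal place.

M(repeat) = 3257/6 = 542.833
M(switch) = 3508/6 = 584.667
Difference = 584.667 − 542.833 = 41.833 ms

41.8 ms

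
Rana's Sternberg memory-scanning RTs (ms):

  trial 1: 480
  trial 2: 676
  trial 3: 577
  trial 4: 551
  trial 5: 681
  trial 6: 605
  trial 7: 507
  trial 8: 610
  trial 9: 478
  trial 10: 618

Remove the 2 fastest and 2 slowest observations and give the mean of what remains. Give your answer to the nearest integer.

Sorted: 478, 480, 507, 551, 577, 605, 610, 618, 676, 681
Drop lowest 2 (478, 480) and highest 2 (676, 681)
Remaining (n=6): Σ = 3468, mean = 3468/6 = 578.000

578 ms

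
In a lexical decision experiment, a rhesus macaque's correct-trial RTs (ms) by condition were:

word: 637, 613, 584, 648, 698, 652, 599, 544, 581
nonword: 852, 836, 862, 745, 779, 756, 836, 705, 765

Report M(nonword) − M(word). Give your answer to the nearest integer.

M(word) = 5556/9 = 617.333
M(nonword) = 7136/9 = 792.889
Difference = 792.889 − 617.333 = 175.556 ms

176 ms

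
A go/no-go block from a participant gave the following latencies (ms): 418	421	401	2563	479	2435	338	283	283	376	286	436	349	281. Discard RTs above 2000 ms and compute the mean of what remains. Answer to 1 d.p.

Excluded: 2435, 2563
Retained (n=12): Σ = 4351
Mean = 4351/12 = 362.5833

362.6 ms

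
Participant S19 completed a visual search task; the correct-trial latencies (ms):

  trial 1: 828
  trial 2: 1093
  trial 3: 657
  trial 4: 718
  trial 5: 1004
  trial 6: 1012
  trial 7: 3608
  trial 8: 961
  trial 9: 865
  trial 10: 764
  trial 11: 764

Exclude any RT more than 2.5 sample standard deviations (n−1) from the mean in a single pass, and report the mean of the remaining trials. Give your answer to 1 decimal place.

866.6 ms

n = 11, ΣRT = 12274, M = 1115.818
Σ(x−M)² = 7020815.64; s = √(7020815.64/10) = 837.903
Cutoffs: 1115.818 ± 2.5·837.903 → [-978.9, 3210.6]
Outside: 3608 → excluded.
Retained (n=10): Σ = 8666, mean = 8666/10 = 866.600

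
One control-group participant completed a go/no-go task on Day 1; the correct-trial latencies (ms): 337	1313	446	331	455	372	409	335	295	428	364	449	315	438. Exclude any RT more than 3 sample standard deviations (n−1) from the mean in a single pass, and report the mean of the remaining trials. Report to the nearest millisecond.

383 ms

n = 14, ΣRT = 6287, M = 449.071
Σ(x−M)² = 842992.93; s = √(842992.93/13) = 254.648
Cutoffs: 449.071 ± 3·254.648 → [-314.9, 1213.0]
Outside: 1313 → excluded.
Retained (n=13): Σ = 4974, mean = 4974/13 = 382.615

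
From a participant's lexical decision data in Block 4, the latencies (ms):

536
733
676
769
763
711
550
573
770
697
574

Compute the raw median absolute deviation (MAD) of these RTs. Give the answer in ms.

Sorted: 536, 550, 573, 574, 676, 697, 711, 733, 763, 769, 770 → median = 697
|x − 697|: 161, 36, 21, 72, 66, 14, 147, 124, 73, 0, 123
Sorted deviations: 0, 14, 21, 36, 66, 72, 73, 123, 124, 147, 161 → MAD = 72

72 ms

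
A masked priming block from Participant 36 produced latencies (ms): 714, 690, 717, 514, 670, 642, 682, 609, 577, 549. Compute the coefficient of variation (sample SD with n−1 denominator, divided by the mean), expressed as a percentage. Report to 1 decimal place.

n = 10, Σ = 6364, M = 636.4000
Σ(x−M)² = 45530.400; s = √(45530.400/9) = 71.1262
CV = 71.1262 / 636.4000 = 0.11176 = 11.176%

11.2%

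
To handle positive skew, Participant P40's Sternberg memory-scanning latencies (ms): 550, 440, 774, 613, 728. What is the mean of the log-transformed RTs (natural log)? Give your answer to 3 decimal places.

6.411

ln(RT): 6.3099, 6.0868, 6.6516, 6.4184, 6.5903
Σ ln(RT) = 32.0569
Mean = 32.0569/5 = 6.41139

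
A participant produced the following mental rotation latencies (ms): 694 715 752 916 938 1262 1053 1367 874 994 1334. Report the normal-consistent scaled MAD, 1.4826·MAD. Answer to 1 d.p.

Sorted: 694, 715, 752, 874, 916, 938, 994, 1053, 1262, 1334, 1367 → median = 938
|x − 938| sorted: 0, 22, 56, 64, 115, 186, 223, 244, 324, 396, 429 → MAD = 186
Robust SD ≈ 1.4826 × 186 = 275.764

275.8 ms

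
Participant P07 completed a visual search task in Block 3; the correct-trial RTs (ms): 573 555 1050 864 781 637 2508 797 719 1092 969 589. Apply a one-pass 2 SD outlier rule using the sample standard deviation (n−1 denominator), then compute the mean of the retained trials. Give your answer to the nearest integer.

784 ms

n = 12, ΣRT = 11134, M = 927.833
Σ(x−M)² = 3091163.67; s = √(3091163.67/11) = 530.108
Cutoffs: 927.833 ± 2·530.108 → [-132.4, 1988.1]
Outside: 2508 → excluded.
Retained (n=11): Σ = 8626, mean = 8626/11 = 784.182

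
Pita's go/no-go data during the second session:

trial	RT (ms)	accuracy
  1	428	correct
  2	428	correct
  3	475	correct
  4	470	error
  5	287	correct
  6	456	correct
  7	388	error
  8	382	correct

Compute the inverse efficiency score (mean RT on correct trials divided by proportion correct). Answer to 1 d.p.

545.8 ms

Correct trials (n=6): 428, 428, 475, 287, 456, 382
Mean correct RT = 2456/6 = 409.3333 ms
Proportion correct = 6/8
IES = 409.3333 / (6/8) = 545.778 ms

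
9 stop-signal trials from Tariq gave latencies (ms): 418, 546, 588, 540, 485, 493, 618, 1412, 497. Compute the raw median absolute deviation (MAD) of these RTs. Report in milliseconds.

48 ms

Sorted: 418, 485, 493, 497, 540, 546, 588, 618, 1412 → median = 540
|x − 540|: 122, 6, 48, 0, 55, 47, 78, 872, 43
Sorted deviations: 0, 6, 43, 47, 48, 55, 78, 122, 872 → MAD = 48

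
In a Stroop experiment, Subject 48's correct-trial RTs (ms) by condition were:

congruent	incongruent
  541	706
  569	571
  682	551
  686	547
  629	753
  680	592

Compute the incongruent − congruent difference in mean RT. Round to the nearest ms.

M(congruent) = 3787/6 = 631.167
M(incongruent) = 3720/6 = 620.000
Difference = 620.000 − 631.167 = -11.167 ms

-11 ms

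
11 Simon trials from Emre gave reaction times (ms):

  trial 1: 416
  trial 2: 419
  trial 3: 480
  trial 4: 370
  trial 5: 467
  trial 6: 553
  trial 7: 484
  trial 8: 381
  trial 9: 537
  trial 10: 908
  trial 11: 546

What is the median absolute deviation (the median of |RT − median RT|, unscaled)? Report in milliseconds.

64 ms

Sorted: 370, 381, 416, 419, 467, 480, 484, 537, 546, 553, 908 → median = 480
|x − 480|: 64, 61, 0, 110, 13, 73, 4, 99, 57, 428, 66
Sorted deviations: 0, 4, 13, 57, 61, 64, 66, 73, 99, 110, 428 → MAD = 64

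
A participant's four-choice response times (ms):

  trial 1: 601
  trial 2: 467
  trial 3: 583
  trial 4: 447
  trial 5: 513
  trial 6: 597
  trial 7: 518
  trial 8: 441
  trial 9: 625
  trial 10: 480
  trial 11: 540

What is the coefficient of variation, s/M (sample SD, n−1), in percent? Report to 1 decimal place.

12.4%

n = 11, Σ = 5812, M = 528.3636
Σ(x−M)² = 43146.545; s = √(43146.545/10) = 65.6860
CV = 65.6860 / 528.3636 = 0.12432 = 12.432%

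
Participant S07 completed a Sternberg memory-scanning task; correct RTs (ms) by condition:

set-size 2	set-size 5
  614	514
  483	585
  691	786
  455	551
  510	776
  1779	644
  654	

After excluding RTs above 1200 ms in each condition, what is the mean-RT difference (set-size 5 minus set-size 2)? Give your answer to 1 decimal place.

74.8 ms

set-size 2: exclude 1779
M(set-size 2) = 3407/6 = 567.833
M(set-size 5) = 3856/6 = 642.667
Difference = 642.667 − 567.833 = 74.833 ms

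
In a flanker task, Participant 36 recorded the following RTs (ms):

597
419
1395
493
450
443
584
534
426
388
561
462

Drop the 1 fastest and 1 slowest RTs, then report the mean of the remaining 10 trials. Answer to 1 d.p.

496.9 ms

Sorted: 388, 419, 426, 443, 450, 462, 493, 534, 561, 584, 597, 1395
Drop lowest 1 (388) and highest 1 (1395)
Remaining (n=10): Σ = 4969, mean = 4969/10 = 496.900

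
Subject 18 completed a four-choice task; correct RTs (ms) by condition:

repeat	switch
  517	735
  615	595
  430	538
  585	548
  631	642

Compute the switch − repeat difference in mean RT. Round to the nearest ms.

56 ms

M(repeat) = 2778/5 = 555.600
M(switch) = 3058/5 = 611.600
Difference = 611.600 − 555.600 = 56.000 ms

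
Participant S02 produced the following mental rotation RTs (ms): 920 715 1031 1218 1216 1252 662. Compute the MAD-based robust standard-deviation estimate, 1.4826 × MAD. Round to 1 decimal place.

Sorted: 662, 715, 920, 1031, 1216, 1218, 1252 → median = 1031
|x − 1031| sorted: 0, 111, 185, 187, 221, 316, 369 → MAD = 187
Robust SD ≈ 1.4826 × 187 = 277.246

277.2 ms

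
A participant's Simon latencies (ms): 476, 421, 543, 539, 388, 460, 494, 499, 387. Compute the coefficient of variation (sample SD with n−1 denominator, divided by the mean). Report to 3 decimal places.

0.126

n = 9, Σ = 4207, M = 467.4444
Σ(x−M)² = 27598.222; s = √(27598.222/8) = 58.7348
CV = 58.7348 / 467.4444 = 0.12565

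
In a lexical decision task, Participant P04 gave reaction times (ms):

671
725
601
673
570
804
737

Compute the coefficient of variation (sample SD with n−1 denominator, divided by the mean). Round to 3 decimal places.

0.118

n = 7, Σ = 4781, M = 683.0000
Σ(x−M)² = 39058.000; s = √(39058.000/6) = 80.6825
CV = 80.6825 / 683.0000 = 0.11813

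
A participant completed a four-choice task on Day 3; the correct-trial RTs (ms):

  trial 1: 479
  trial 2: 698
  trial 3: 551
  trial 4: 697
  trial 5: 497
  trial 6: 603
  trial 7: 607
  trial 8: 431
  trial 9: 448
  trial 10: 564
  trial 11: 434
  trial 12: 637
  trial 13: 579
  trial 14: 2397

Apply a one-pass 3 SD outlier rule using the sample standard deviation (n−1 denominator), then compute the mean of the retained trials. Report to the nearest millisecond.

556 ms

n = 14, ΣRT = 9622, M = 687.286
Σ(x−M)² = 3251594.86; s = √(3251594.86/13) = 500.123
Cutoffs: 687.286 ± 3·500.123 → [-813.1, 2187.7]
Outside: 2397 → excluded.
Retained (n=13): Σ = 7225, mean = 7225/13 = 555.769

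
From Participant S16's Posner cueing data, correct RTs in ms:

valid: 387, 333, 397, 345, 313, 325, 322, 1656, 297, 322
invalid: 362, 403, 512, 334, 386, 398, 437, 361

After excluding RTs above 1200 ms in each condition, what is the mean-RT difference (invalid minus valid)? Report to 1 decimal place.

61.2 ms

valid: exclude 1656
M(valid) = 3041/9 = 337.889
M(invalid) = 3193/8 = 399.125
Difference = 399.125 − 337.889 = 61.236 ms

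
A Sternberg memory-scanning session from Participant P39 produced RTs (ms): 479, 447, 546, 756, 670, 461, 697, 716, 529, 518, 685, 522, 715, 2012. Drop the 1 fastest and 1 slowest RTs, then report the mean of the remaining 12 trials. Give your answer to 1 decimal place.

607.8 ms

Sorted: 447, 461, 479, 518, 522, 529, 546, 670, 685, 697, 715, 716, 756, 2012
Drop lowest 1 (447) and highest 1 (2012)
Remaining (n=12): Σ = 7294, mean = 7294/12 = 607.833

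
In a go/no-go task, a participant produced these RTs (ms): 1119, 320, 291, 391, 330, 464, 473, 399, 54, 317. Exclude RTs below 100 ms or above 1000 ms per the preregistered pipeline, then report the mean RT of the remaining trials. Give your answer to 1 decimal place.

373.1 ms

Excluded: 54, 1119
Retained (n=8): Σ = 2985
Mean = 2985/8 = 373.1250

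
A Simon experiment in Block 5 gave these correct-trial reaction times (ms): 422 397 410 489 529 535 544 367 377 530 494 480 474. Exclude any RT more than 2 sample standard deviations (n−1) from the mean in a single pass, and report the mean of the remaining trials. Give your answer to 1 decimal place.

465.2 ms

n = 13, ΣRT = 6048, M = 465.231
Σ(x−M)² = 48030.31; s = √(48030.31/12) = 63.266
Cutoffs: 465.231 ± 2·63.266 → [338.7, 591.8]
No RTs fall outside the cutoffs; all 13 retained. Mean = 6048/13 = 465.231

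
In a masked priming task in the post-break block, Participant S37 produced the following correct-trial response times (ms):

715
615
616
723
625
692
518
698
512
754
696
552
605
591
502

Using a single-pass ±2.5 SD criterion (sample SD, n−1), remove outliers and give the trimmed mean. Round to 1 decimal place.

627.6 ms

n = 15, ΣRT = 9414, M = 627.600
Σ(x−M)² = 95515.60; s = √(95515.60/14) = 82.599
Cutoffs: 627.600 ± 2.5·82.599 → [421.1, 834.1]
No RTs fall outside the cutoffs; all 15 retained. Mean = 9414/15 = 627.600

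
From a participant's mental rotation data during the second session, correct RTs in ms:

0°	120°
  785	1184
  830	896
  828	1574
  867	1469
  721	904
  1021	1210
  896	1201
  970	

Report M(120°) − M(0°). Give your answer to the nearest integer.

341 ms

M(0°) = 6918/8 = 864.750
M(120°) = 8438/7 = 1205.429
Difference = 1205.429 − 864.750 = 340.679 ms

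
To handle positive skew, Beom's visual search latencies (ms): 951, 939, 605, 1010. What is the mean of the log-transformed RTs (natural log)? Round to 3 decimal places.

6.756

ln(RT): 6.8575, 6.8448, 6.4052, 6.9177
Σ ln(RT) = 27.0253
Mean = 27.0253/4 = 6.75632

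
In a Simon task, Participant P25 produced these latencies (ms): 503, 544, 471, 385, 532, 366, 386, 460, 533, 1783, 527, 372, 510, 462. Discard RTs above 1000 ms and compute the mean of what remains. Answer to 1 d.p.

Excluded: 1783
Retained (n=13): Σ = 6051
Mean = 6051/13 = 465.4615

465.5 ms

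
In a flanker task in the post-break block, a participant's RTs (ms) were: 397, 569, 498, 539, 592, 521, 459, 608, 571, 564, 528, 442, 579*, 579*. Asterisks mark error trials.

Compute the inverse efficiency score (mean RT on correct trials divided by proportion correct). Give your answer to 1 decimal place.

611.3 ms

Correct trials (n=12): 397, 569, 498, 539, 592, 521, 459, 608, 571, 564, 528, 442
Mean correct RT = 6288/12 = 524.0000 ms
Proportion correct = 12/14
IES = 524.0000 / (12/14) = 611.333 ms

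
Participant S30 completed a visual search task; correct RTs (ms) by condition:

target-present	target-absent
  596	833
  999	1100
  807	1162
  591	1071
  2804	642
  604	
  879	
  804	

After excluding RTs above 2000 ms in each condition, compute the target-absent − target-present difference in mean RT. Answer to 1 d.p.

target-present: exclude 2804
M(target-present) = 5280/7 = 754.286
M(target-absent) = 4808/5 = 961.600
Difference = 961.600 − 754.286 = 207.314 ms

207.3 ms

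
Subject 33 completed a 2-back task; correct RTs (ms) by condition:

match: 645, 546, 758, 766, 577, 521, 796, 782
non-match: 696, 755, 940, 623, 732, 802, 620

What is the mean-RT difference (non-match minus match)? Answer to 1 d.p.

M(match) = 5391/8 = 673.875
M(non-match) = 5168/7 = 738.286
Difference = 738.286 − 673.875 = 64.411 ms

64.4 ms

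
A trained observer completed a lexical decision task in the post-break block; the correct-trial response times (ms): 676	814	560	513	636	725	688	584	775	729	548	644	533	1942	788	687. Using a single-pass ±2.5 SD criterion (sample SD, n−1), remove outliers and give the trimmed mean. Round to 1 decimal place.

n = 16, ΣRT = 11842, M = 740.125
Σ(x−M)² = 1671773.75; s = √(1671773.75/15) = 333.844
Cutoffs: 740.125 ± 2.5·333.844 → [-94.5, 1574.7]
Outside: 1942 → excluded.
Retained (n=15): Σ = 9900, mean = 9900/15 = 660.000

660.0 ms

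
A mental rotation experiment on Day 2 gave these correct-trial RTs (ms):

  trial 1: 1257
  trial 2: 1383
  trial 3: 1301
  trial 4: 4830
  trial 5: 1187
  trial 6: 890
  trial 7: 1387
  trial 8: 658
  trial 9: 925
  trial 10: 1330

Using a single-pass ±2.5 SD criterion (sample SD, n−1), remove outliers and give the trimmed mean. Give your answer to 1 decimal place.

n = 10, ΣRT = 15148, M = 1514.800
Σ(x−M)² = 12750375.60; s = √(12750375.60/9) = 1190.256
Cutoffs: 1514.800 ± 2.5·1190.256 → [-1460.8, 4490.4]
Outside: 4830 → excluded.
Retained (n=9): Σ = 10318, mean = 10318/9 = 1146.444

1146.4 ms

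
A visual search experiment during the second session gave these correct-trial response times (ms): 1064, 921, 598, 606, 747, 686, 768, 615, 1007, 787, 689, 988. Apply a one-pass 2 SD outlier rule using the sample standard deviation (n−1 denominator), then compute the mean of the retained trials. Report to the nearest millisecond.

n = 12, ΣRT = 9476, M = 789.667
Σ(x−M)² = 303232.67; s = √(303232.67/11) = 166.032
Cutoffs: 789.667 ± 2·166.032 → [457.6, 1121.7]
No RTs fall outside the cutoffs; all 12 retained. Mean = 9476/12 = 789.667

790 ms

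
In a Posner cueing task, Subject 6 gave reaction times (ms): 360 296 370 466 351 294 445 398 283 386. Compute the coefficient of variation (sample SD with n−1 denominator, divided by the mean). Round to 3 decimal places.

n = 10, Σ = 3649, M = 364.9000
Σ(x−M)² = 34902.900; s = √(34902.900/9) = 62.2744
CV = 62.2744 / 364.9000 = 0.17066

0.171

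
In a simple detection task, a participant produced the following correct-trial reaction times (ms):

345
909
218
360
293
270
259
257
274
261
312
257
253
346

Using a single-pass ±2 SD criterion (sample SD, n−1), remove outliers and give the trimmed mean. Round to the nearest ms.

n = 14, ΣRT = 4614, M = 329.571
Σ(x−M)² = 383981.43; s = √(383981.43/13) = 171.863
Cutoffs: 329.571 ± 2·171.863 → [-14.2, 673.3]
Outside: 909 → excluded.
Retained (n=13): Σ = 3705, mean = 3705/13 = 285.000

285 ms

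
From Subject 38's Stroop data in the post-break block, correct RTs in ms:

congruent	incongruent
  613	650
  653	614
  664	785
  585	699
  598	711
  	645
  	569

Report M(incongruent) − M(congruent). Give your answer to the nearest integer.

M(congruent) = 3113/5 = 622.600
M(incongruent) = 4673/7 = 667.571
Difference = 667.571 − 622.600 = 44.971 ms

45 ms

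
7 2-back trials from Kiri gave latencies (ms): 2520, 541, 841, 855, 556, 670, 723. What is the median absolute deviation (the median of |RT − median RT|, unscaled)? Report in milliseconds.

132 ms

Sorted: 541, 556, 670, 723, 841, 855, 2520 → median = 723
|x − 723|: 1797, 182, 118, 132, 167, 53, 0
Sorted deviations: 0, 53, 118, 132, 167, 182, 1797 → MAD = 132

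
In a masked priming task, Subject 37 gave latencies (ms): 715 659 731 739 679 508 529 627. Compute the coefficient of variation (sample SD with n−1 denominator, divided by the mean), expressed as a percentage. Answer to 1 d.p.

13.7%

n = 8, Σ = 5187, M = 648.3750
Σ(x−M)² = 54941.875; s = √(54941.875/7) = 88.5937
CV = 88.5937 / 648.3750 = 0.13664 = 13.664%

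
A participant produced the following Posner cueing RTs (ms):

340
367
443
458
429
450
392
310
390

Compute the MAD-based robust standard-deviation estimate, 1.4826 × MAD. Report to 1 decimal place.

75.6 ms

Sorted: 310, 340, 367, 390, 392, 429, 443, 450, 458 → median = 392
|x − 392| sorted: 0, 2, 25, 37, 51, 52, 58, 66, 82 → MAD = 51
Robust SD ≈ 1.4826 × 51 = 75.613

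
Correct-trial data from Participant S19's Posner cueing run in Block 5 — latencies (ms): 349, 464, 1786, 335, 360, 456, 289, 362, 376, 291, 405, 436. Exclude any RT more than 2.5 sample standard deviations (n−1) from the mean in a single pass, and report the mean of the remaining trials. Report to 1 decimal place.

374.8 ms

n = 12, ΣRT = 5909, M = 492.417
Σ(x−M)² = 1861706.92; s = √(1861706.92/11) = 411.395
Cutoffs: 492.417 ± 2.5·411.395 → [-536.1, 1520.9]
Outside: 1786 → excluded.
Retained (n=11): Σ = 4123, mean = 4123/11 = 374.818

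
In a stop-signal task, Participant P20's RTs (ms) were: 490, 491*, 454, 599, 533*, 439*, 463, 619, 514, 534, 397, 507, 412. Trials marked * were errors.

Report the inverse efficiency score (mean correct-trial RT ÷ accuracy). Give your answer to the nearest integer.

649 ms

Correct trials (n=10): 490, 454, 599, 463, 619, 514, 534, 397, 507, 412
Mean correct RT = 4989/10 = 498.9000 ms
Proportion correct = 10/13
IES = 498.9000 / (10/13) = 648.570 ms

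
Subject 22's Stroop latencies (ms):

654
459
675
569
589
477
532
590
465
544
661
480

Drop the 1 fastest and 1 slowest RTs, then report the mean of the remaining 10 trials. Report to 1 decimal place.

556.1 ms

Sorted: 459, 465, 477, 480, 532, 544, 569, 589, 590, 654, 661, 675
Drop lowest 1 (459) and highest 1 (675)
Remaining (n=10): Σ = 5561, mean = 5561/10 = 556.100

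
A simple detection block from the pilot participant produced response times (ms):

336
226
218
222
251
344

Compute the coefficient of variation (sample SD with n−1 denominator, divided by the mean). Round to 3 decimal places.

0.219

n = 6, Σ = 1597, M = 266.1667
Σ(x−M)² = 17048.833; s = √(17048.833/5) = 58.3932
CV = 58.3932 / 266.1667 = 0.21939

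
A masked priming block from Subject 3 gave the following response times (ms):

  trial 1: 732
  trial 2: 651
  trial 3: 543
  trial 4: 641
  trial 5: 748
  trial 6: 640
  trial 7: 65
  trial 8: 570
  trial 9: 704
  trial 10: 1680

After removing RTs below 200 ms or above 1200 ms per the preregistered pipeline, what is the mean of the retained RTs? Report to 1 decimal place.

Excluded: 65, 1680
Retained (n=8): Σ = 5229
Mean = 5229/8 = 653.6250

653.6 ms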